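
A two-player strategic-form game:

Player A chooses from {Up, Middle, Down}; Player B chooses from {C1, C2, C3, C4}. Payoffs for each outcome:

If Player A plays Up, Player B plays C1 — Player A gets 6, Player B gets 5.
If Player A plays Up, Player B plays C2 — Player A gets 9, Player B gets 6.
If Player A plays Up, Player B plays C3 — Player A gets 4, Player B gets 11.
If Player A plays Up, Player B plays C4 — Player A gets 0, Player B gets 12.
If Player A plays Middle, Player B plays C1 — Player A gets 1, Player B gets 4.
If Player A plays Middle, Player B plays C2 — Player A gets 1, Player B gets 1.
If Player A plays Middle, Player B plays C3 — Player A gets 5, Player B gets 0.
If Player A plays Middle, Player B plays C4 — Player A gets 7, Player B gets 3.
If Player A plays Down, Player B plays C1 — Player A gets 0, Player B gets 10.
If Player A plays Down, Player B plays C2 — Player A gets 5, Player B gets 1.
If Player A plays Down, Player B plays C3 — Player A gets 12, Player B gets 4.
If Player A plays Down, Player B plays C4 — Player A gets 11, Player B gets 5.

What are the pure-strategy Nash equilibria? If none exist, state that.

Mark each player's best response to every combination of opponents' strategies; a profile where every player is best-responding is a pure Nash equilibrium.
Player A against C1: payoffs 6, 1, 0 → best response Up.
Player A against C2: payoffs 9, 1, 5 → best response Up.
Player A against C3: payoffs 4, 5, 12 → best response Down.
Player A against C4: payoffs 0, 7, 11 → best response Down.
Player B against Up: payoffs 5, 6, 11, 12 → best response C4.
Player B against Middle: payoffs 4, 1, 0, 3 → best response C1.
Player B against Down: payoffs 10, 1, 4, 5 → best response C1.
No profile is a mutual best response for all players.

There is no pure-strategy Nash equilibrium.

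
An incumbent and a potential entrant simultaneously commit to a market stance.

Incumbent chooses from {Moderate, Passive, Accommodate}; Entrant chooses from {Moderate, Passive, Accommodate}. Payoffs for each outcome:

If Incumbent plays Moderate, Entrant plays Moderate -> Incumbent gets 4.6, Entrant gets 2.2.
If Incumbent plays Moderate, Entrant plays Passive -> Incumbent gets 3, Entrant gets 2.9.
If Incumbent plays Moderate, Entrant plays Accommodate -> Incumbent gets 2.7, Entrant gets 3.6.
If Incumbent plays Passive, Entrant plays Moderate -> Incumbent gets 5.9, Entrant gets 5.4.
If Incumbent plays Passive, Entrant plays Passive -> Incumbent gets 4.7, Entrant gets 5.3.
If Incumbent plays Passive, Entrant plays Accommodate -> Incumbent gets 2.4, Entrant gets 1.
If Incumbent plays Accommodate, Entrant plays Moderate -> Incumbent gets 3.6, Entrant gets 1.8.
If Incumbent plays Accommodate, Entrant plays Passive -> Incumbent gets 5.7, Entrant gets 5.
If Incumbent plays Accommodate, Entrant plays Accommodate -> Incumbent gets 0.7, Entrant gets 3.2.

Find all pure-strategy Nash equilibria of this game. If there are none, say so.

(Moderate, Accommodate) and (Passive, Moderate) and (Accommodate, Passive)

For each player, find the best response to each opponent profile; mutual best responses are the pure NE.
Incumbent against Moderate: payoffs 4.6, 5.9, 3.6 → best response Passive.
Incumbent against Passive: payoffs 3, 4.7, 5.7 → best response Accommodate.
Incumbent against Accommodate: payoffs 2.7, 2.4, 0.7 → best response Moderate.
Entrant against Moderate: payoffs 2.2, 2.9, 3.6 → best response Accommodate.
Entrant against Passive: payoffs 5.4, 5.3, 1 → best response Moderate.
Entrant against Accommodate: payoffs 1.8, 5, 3.2 → best response Passive.
Mutual best responses: (Moderate, Accommodate); (Passive, Moderate); (Accommodate, Passive).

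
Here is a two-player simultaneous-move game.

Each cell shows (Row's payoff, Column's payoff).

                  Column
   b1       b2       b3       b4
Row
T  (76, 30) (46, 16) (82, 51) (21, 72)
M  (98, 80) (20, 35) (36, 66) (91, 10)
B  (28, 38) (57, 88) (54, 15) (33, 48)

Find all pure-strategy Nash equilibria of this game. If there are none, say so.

Row against b1: payoffs 76, 98, 28 → best response M.
Row against b2: payoffs 46, 20, 57 → best response B.
Row against b3: payoffs 82, 36, 54 → best response T.
Row against b4: payoffs 21, 91, 33 → best response M.
Column against T: payoffs 30, 16, 51, 72 → best response b4.
Column against M: payoffs 80, 35, 66, 10 → best response b1.
Column against B: payoffs 38, 88, 15, 48 → best response b2.
Mutual best responses: (M, b1); (B, b2).

Pure-strategy Nash equilibria: (M, b1); (B, b2)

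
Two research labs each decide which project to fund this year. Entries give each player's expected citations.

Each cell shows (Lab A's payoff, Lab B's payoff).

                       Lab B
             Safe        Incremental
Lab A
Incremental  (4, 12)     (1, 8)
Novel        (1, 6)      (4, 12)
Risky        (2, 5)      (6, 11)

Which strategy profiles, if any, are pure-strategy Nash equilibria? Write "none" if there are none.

Lab A against Safe: payoffs 4, 1, 2 → best response Incremental.
Lab A against Incremental: payoffs 1, 4, 6 → best response Risky.
Lab B against Incremental: payoffs 12, 8 → best response Safe.
Lab B against Novel: payoffs 6, 12 → best response Incremental.
Lab B against Risky: payoffs 5, 11 → best response Incremental.
Mutual best responses: (Incremental, Safe); (Risky, Incremental).

Pure-strategy Nash equilibria: (Incremental, Safe); (Risky, Incremental)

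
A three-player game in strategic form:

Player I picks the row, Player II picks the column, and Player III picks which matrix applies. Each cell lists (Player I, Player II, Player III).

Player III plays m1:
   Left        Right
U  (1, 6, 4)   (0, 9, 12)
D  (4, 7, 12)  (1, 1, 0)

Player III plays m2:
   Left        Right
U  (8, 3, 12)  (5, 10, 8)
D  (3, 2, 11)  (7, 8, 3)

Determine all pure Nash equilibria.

Player I against (Left, m1): payoffs 1, 4 → best response D.
Player I against (Left, m2): payoffs 8, 3 → best response U.
Player I against (Right, m1): payoffs 0, 1 → best response D.
Player I against (Right, m2): payoffs 5, 7 → best response D.
Player II against (U, m1): payoffs 6, 9 → best response Right.
Player II against (U, m2): payoffs 3, 10 → best response Right.
Player II against (D, m1): payoffs 7, 1 → best response Left.
Player II against (D, m2): payoffs 2, 8 → best response Right.
Player III against (U, Left): payoffs 4, 12 → best response m2.
Player III against (U, Right): payoffs 12, 8 → best response m1.
Player III against (D, Left): payoffs 12, 11 → best response m1.
Player III against (D, Right): payoffs 0, 3 → best response m2.
Mutual best responses: (D, Left, m1); (D, Right, m2).

The pure Nash equilibria are (D, Left, m1) and (D, Right, m2).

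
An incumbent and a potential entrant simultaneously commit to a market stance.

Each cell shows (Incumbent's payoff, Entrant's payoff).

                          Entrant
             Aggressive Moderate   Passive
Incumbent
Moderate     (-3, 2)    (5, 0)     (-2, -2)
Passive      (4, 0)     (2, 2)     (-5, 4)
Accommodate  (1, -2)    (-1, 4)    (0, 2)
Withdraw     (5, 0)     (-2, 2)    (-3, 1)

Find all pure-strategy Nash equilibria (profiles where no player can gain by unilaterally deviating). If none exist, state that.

Mark each player's best response to every combination of opponents' strategies; a profile where every player is best-responding is a pure Nash equilibrium.
Incumbent against Aggressive: payoffs -3, 4, 1, 5 → best response Withdraw.
Incumbent against Moderate: payoffs 5, 2, -1, -2 → best response Moderate.
Incumbent against Passive: payoffs -2, -5, 0, -3 → best response Accommodate.
Entrant against Moderate: payoffs 2, 0, -2 → best response Aggressive.
Entrant against Passive: payoffs 0, 2, 4 → best response Passive.
Entrant against Accommodate: payoffs -2, 4, 2 → best response Moderate.
Entrant against Withdraw: payoffs 0, 2, 1 → best response Moderate.
No profile is a mutual best response for all players.

This game has no pure Nash equilibrium.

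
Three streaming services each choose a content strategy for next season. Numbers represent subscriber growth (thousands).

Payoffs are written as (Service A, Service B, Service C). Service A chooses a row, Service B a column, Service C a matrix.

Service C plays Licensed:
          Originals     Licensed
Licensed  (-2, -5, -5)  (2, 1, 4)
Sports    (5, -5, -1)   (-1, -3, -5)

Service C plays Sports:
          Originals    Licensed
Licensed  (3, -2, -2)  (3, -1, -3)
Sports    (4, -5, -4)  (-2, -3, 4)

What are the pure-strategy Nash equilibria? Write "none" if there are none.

(Licensed, Originals, Licensed): Service A can switch to Sports (-2 → 5). Not NE.
(Licensed, Originals, Sports): Service A can switch to Sports (3 → 4). Not NE.
(Licensed, Licensed, Licensed): Service A gets 2, best alternative -1; Service B gets 1, best alternative -5; Service C gets 4, best alternative -3. No profitable deviation — NE.
(Licensed, Licensed, Sports): Service C can switch to Licensed (-3 → 4). Not NE.
(Sports, Originals, Licensed): Service B can switch to Licensed (-5 → -3). Not NE.
(Sports, Originals, Sports): Service B can switch to Licensed (-5 → -3). Not NE.
(Sports, Licensed, Licensed): Service A can switch to Licensed (-1 → 2). Not NE.
(The remaining 1 profile has a profitable deviation by the same check.)

Pure NE: (Licensed, Licensed, Licensed)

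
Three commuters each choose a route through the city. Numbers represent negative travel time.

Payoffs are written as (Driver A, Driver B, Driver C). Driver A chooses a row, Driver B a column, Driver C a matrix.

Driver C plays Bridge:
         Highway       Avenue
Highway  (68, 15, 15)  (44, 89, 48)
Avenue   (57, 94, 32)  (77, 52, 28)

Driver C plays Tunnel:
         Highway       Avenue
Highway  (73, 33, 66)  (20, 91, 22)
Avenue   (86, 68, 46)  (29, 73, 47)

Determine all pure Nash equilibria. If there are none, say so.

Driver A against (Highway, Bridge): payoffs 68, 57 → best response Highway.
Driver A against (Highway, Tunnel): payoffs 73, 86 → best response Avenue.
Driver A against (Avenue, Bridge): payoffs 44, 77 → best response Avenue.
Driver A against (Avenue, Tunnel): payoffs 20, 29 → best response Avenue.
Driver B against (Highway, Bridge): payoffs 15, 89 → best response Avenue.
Driver B against (Highway, Tunnel): payoffs 33, 91 → best response Avenue.
Driver B against (Avenue, Bridge): payoffs 94, 52 → best response Highway.
Driver B against (Avenue, Tunnel): payoffs 68, 73 → best response Avenue.
Driver C against (Highway, Highway): payoffs 15, 66 → best response Tunnel.
Driver C against (Highway, Avenue): payoffs 48, 22 → best response Bridge.
Driver C against (Avenue, Highway): payoffs 32, 46 → best response Tunnel.
Driver C against (Avenue, Avenue): payoffs 28, 47 → best response Tunnel.
Mutual best responses: (Avenue, Avenue, Tunnel).

The unique pure-strategy Nash equilibrium is (Avenue, Avenue, Tunnel).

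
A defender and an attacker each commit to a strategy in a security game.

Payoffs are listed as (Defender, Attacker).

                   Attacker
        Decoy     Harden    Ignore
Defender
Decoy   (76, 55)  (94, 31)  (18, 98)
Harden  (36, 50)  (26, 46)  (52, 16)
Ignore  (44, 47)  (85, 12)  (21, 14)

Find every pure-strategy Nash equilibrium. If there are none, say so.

(Decoy, Decoy): Attacker can switch to Ignore (55 → 98). Not NE.
(Decoy, Harden): Attacker can switch to Decoy (31 → 55). Not NE.
(Decoy, Ignore): Defender can switch to Harden (18 → 52). Not NE.
(Harden, Decoy): Defender can switch to Decoy (36 → 76). Not NE.
(Harden, Harden): Defender can switch to Decoy (26 → 94). Not NE.
(Harden, Ignore): Attacker can switch to Decoy (16 → 50). Not NE.
(The remaining 3 profiles each have a profitable deviation by the same check.)

No pure-strategy Nash equilibrium.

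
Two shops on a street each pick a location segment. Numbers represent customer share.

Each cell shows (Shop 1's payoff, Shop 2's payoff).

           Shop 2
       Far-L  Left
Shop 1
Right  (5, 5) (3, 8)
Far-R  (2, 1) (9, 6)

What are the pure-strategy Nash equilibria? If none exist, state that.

(Right, Far-L): Shop 2 can switch to Left (5 → 8). Not NE.
(Right, Left): Shop 1 can switch to Far-R (3 → 9). Not NE.
(Far-R, Far-L): Shop 1 can switch to Right (2 → 5). Not NE.
(Far-R, Left): Shop 1 gets 9, best alternative 3; Shop 2 gets 6, best alternative 1. No profitable deviation — NE.

Pure NE: (Far-R, Left)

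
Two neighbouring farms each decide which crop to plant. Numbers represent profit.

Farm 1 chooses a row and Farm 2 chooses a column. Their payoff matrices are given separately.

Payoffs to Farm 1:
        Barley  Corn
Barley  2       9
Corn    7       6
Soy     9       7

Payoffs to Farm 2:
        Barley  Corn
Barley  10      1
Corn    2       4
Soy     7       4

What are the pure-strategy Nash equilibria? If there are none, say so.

Pure NE: (Soy, Barley)

Check each profile: it is a Nash equilibrium iff no player can strictly gain by switching unilaterally.
(Barley, Barley): Farm 1 can switch to Corn (2 → 7). Not NE.
(Barley, Corn): Farm 2 can switch to Barley (1 → 10). Not NE.
(Corn, Barley): Farm 1 can switch to Soy (7 → 9). Not NE.
(Corn, Corn): Farm 1 can switch to Barley (6 → 9). Not NE.
(Soy, Barley): Farm 1 gets 9, best alternative 7; Farm 2 gets 7, best alternative 4. No profitable deviation — NE.
(Soy, Corn): Farm 1 can switch to Barley (7 → 9). Not NE.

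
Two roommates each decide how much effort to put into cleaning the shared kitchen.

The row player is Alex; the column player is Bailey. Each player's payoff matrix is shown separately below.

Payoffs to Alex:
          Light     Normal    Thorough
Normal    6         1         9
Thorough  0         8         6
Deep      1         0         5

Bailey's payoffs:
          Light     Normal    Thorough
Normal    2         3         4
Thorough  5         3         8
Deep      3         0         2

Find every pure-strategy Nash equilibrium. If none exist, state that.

(Normal, Thorough)

Alex against Light: payoffs 6, 0, 1 → best response Normal.
Alex against Normal: payoffs 1, 8, 0 → best response Thorough.
Alex against Thorough: payoffs 9, 6, 5 → best response Normal.
Bailey against Normal: payoffs 2, 3, 4 → best response Thorough.
Bailey against Thorough: payoffs 5, 3, 8 → best response Thorough.
Bailey against Deep: payoffs 3, 0, 2 → best response Light.
Mutual best responses: (Normal, Thorough).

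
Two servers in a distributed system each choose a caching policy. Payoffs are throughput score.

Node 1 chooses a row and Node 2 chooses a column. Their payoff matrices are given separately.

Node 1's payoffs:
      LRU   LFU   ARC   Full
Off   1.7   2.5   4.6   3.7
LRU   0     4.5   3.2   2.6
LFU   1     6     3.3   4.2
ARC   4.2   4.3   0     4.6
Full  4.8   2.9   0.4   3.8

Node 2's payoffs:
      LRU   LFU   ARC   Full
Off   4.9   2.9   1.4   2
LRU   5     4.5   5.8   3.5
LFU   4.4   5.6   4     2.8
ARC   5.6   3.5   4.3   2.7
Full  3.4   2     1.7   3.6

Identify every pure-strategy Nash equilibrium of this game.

Pure NE: (LFU, LFU)

Node 1 against LRU: payoffs 1.7, 0, 1, 4.2, 4.8 → best response Full.
Node 1 against LFU: payoffs 2.5, 4.5, 6, 4.3, 2.9 → best response LFU.
Node 1 against ARC: payoffs 4.6, 3.2, 3.3, 0, 0.4 → best response Off.
Node 1 against Full: payoffs 3.7, 2.6, 4.2, 4.6, 3.8 → best response ARC.
Node 2 against Off: payoffs 4.9, 2.9, 1.4, 2 → best response LRU.
Node 2 against LRU: payoffs 5, 4.5, 5.8, 3.5 → best response ARC.
Node 2 against LFU: payoffs 4.4, 5.6, 4, 2.8 → best response LFU.
Node 2 against ARC: payoffs 5.6, 3.5, 4.3, 2.7 → best response LRU.
Node 2 against Full: payoffs 3.4, 2, 1.7, 3.6 → best response Full.
Mutual best responses: (LFU, LFU).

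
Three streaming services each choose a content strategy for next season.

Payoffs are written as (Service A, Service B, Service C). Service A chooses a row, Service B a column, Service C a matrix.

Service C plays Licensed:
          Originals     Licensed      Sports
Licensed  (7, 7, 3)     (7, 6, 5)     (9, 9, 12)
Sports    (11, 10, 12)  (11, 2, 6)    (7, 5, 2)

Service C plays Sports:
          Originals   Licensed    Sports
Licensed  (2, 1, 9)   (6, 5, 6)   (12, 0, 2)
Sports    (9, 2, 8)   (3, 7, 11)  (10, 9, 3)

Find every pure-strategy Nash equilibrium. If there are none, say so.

Pure-strategy Nash equilibria: (Licensed, Licensed, Sports); (Licensed, Sports, Licensed); (Sports, Originals, Licensed)

Mark each player's best response to every combination of opponents' strategies; a profile where every player is best-responding is a pure Nash equilibrium.
Service A against (Originals, Licensed): payoffs 7, 11 → best response Sports.
Service A against (Originals, Sports): payoffs 2, 9 → best response Sports.
Service A against (Licensed, Licensed): payoffs 7, 11 → best response Sports.
Service A against (Licensed, Sports): payoffs 6, 3 → best response Licensed.
Service A against (Sports, Licensed): payoffs 9, 7 → best response Licensed.
Service A against (Sports, Sports): payoffs 12, 10 → best response Licensed.
Service B against (Licensed, Licensed): payoffs 7, 6, 9 → best response Sports.
Service B against (Licensed, Sports): payoffs 1, 5, 0 → best response Licensed.
Service B against (Sports, Licensed): payoffs 10, 2, 5 → best response Originals.
Service B against (Sports, Sports): payoffs 2, 7, 9 → best response Sports.
Service C against (Licensed, Originals): payoffs 3, 9 → best response Sports.
Service C against (Licensed, Licensed): payoffs 5, 6 → best response Sports.
Service C against (Licensed, Sports): payoffs 12, 2 → best response Licensed.
Service C against (Sports, Originals): payoffs 12, 8 → best response Licensed.
Service C against (Sports, Licensed): payoffs 6, 11 → best response Sports.
Service C against (Sports, Sports): payoffs 2, 3 → best response Sports.
Mutual best responses: (Licensed, Licensed, Sports); (Licensed, Sports, Licensed); (Sports, Originals, Licensed).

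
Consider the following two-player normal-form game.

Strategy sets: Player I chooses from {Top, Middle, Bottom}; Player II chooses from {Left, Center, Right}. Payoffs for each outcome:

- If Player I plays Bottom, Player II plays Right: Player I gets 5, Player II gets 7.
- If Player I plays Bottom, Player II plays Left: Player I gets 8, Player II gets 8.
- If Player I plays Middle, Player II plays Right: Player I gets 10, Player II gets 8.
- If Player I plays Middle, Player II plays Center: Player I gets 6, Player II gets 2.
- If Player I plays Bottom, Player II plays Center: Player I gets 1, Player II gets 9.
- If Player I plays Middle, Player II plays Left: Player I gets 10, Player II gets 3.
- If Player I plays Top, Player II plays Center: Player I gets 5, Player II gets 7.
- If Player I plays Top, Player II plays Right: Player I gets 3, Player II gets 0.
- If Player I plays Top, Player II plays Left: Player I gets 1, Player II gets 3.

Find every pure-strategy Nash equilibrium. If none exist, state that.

Player I against Left: payoffs 1, 10, 8 → best response Middle.
Player I against Center: payoffs 5, 6, 1 → best response Middle.
Player I against Right: payoffs 3, 10, 5 → best response Middle.
Player II against Top: payoffs 3, 7, 0 → best response Center.
Player II against Middle: payoffs 3, 2, 8 → best response Right.
Player II against Bottom: payoffs 8, 9, 7 → best response Center.
Mutual best responses: (Middle, Right).

(Middle, Right)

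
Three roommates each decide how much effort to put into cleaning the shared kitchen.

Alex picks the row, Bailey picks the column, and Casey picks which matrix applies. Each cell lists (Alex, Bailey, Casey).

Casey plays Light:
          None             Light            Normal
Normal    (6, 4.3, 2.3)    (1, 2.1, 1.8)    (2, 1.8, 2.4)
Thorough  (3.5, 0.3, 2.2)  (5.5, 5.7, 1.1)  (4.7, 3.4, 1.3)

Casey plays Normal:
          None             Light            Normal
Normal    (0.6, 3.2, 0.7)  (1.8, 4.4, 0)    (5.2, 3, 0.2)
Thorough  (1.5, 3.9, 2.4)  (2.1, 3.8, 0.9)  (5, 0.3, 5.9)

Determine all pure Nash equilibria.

The pure Nash equilibria are (Normal, None, Light); (Thorough, None, Normal); (Thorough, Light, Light).

(Normal, None, Light): Alex gets 6, best alternative 3.5; Bailey gets 4.3, best alternative 2.1; Casey gets 2.3, best alternative 0.7. No profitable deviation — NE.
(Normal, None, Normal): Alex can switch to Thorough (0.6 → 1.5). Not NE.
(Normal, Light, Light): Alex can switch to Thorough (1 → 5.5). Not NE.
(Normal, Light, Normal): Alex can switch to Thorough (1.8 → 2.1). Not NE.
(Normal, Normal, Light): Alex can switch to Thorough (2 → 4.7). Not NE.
(Normal, Normal, Normal): Bailey can switch to None (3 → 3.2). Not NE.
(Thorough, None, Light): Alex can switch to Normal (3.5 → 6). Not NE.
(Thorough, None, Normal): Alex gets 1.5, best alternative 0.6; Bailey gets 3.9, best alternative 3.8; Casey gets 2.4, best alternative 2.2. No profitable deviation — NE.
(Thorough, Light, Light): Alex gets 5.5, best alternative 1; Bailey gets 5.7, best alternative 3.4; Casey gets 1.1, best alternative 0.9. No profitable deviation — NE.
(The remaining 3 profiles each have a profitable deviation by the same check.)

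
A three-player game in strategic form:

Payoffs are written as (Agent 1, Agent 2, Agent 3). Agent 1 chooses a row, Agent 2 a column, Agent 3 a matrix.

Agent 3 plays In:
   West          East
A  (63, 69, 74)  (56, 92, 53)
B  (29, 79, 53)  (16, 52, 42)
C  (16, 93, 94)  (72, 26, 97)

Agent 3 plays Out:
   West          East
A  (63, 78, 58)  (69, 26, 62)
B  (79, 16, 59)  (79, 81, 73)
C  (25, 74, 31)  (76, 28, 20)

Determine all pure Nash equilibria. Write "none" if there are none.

(A, West, In): Agent 2 can switch to East (69 → 92). Not NE.
(A, West, Out): Agent 1 can switch to B (63 → 79). Not NE.
(A, East, In): Agent 1 can switch to C (56 → 72). Not NE.
(A, East, Out): Agent 1 can switch to B (69 → 79). Not NE.
(B, West, In): Agent 1 can switch to A (29 → 63). Not NE.
(B, West, Out): Agent 2 can switch to East (16 → 81). Not NE.
(B, East, In): Agent 1 can switch to A (16 → 56). Not NE.
(B, East, Out): Agent 1 gets 79, best alternative 76; Agent 2 gets 81, best alternative 16; Agent 3 gets 73, best alternative 42. No profitable deviation — NE.
(C, West, In): Agent 1 can switch to A (16 → 63). Not NE.
(C, West, Out): Agent 1 can switch to A (25 → 63). Not NE.
(C, East, In): Agent 2 can switch to West (26 → 93). Not NE.
(The remaining 1 profile has a profitable deviation by the same check.)

Pure NE: (B, East, Out)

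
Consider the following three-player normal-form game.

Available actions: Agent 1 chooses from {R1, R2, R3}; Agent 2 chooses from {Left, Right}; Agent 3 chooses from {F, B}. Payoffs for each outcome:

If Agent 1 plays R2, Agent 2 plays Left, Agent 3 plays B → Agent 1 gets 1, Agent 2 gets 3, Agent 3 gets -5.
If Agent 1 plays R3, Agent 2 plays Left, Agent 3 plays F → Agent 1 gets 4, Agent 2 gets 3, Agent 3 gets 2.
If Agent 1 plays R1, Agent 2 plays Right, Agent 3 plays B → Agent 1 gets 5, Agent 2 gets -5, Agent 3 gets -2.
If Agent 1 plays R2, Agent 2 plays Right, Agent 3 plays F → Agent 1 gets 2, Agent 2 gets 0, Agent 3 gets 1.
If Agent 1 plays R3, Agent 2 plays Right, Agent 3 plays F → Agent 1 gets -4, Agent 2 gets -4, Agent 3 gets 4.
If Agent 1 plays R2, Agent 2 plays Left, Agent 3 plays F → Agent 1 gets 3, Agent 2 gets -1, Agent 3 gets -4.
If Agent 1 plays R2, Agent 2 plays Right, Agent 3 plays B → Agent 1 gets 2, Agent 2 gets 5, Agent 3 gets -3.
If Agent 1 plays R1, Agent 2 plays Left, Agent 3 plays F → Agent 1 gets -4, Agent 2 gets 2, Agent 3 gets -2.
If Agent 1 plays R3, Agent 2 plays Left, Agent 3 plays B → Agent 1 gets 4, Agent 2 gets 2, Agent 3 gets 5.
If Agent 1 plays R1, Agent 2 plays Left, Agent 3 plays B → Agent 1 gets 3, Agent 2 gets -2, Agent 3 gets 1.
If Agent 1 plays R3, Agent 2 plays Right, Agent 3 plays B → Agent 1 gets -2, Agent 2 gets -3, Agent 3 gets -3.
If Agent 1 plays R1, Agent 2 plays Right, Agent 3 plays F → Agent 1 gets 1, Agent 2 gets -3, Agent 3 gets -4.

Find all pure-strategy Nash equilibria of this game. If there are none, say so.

(R2, Right, F); (R3, Left, B)

(R1, Left, F): Agent 1 can switch to R2 (-4 → 3). Not NE.
(R1, Left, B): Agent 1 can switch to R3 (3 → 4). Not NE.
(R1, Right, F): Agent 1 can switch to R2 (1 → 2). Not NE.
(R1, Right, B): Agent 2 can switch to Left (-5 → -2). Not NE.
(R2, Left, F): Agent 1 can switch to R3 (3 → 4). Not NE.
(R2, Left, B): Agent 1 can switch to R1 (1 → 3). Not NE.
(R2, Right, F): Agent 1 gets 2, best alternative 1; Agent 2 gets 0, best alternative -1; Agent 3 gets 1, best alternative -3. No profitable deviation — NE.
(R2, Right, B): Agent 1 can switch to R1 (2 → 5). Not NE.
(R3, Left, F): Agent 3 can switch to B (2 → 5). Not NE.
(R3, Left, B): Agent 1 gets 4, best alternative 3; Agent 2 gets 2, best alternative -3; Agent 3 gets 5, best alternative 2. No profitable deviation — NE.
(The remaining 2 profiles each have a profitable deviation by the same check.)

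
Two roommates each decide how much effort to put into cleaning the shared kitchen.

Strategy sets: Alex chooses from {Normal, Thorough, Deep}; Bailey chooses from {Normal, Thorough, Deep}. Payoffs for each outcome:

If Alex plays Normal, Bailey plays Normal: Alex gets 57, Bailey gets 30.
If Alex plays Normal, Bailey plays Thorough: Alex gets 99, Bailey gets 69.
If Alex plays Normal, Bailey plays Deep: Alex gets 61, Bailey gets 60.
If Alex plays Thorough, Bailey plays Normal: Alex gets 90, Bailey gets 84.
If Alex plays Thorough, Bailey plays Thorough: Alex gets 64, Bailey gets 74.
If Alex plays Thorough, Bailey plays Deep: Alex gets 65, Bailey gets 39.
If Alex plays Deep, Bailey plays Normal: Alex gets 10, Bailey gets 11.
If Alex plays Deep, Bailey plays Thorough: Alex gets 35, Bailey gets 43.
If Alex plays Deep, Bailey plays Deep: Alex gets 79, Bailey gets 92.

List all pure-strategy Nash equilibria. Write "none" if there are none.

(Normal, Thorough) and (Thorough, Normal) and (Deep, Deep)

Alex against Normal: payoffs 57, 90, 10 → best response Thorough.
Alex against Thorough: payoffs 99, 64, 35 → best response Normal.
Alex against Deep: payoffs 61, 65, 79 → best response Deep.
Bailey against Normal: payoffs 30, 69, 60 → best response Thorough.
Bailey against Thorough: payoffs 84, 74, 39 → best response Normal.
Bailey against Deep: payoffs 11, 43, 92 → best response Deep.
Mutual best responses: (Normal, Thorough); (Thorough, Normal); (Deep, Deep).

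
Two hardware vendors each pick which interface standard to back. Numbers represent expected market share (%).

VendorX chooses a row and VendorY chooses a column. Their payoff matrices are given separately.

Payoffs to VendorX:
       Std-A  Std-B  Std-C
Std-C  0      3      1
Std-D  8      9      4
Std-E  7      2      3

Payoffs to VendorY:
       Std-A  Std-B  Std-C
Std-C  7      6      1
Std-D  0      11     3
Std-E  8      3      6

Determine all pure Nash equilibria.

Pure NE: (Std-D, Std-B)

VendorX against Std-A: payoffs 0, 8, 7 → best response Std-D.
VendorX against Std-B: payoffs 3, 9, 2 → best response Std-D.
VendorX against Std-C: payoffs 1, 4, 3 → best response Std-D.
VendorY against Std-C: payoffs 7, 6, 1 → best response Std-A.
VendorY against Std-D: payoffs 0, 11, 3 → best response Std-B.
VendorY against Std-E: payoffs 8, 3, 6 → best response Std-A.
Mutual best responses: (Std-D, Std-B).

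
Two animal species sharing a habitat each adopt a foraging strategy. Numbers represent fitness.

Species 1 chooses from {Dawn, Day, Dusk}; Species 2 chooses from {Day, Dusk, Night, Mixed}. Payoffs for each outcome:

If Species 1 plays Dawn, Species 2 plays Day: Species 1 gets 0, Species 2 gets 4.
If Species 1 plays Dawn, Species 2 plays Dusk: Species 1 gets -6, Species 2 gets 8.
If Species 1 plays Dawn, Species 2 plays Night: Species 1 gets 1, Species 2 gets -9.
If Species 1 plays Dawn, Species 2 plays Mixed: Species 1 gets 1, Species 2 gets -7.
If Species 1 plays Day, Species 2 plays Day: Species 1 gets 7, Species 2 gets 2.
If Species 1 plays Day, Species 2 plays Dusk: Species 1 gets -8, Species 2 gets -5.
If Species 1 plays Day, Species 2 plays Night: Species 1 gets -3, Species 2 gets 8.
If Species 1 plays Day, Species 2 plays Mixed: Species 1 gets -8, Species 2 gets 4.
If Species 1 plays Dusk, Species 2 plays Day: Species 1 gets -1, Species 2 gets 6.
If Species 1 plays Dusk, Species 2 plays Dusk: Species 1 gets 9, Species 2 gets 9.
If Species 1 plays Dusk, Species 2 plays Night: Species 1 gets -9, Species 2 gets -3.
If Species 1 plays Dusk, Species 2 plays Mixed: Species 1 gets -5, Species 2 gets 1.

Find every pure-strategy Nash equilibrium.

Check each profile: it is a Nash equilibrium iff no player can strictly gain by switching unilaterally.
(Dawn, Day): Species 1 can switch to Day (0 → 7). Not NE.
(Dawn, Dusk): Species 1 can switch to Dusk (-6 → 9). Not NE.
(Dawn, Night): Species 2 can switch to Day (-9 → 4). Not NE.
(Dawn, Mixed): Species 2 can switch to Day (-7 → 4). Not NE.
(Day, Day): Species 2 can switch to Night (2 → 8). Not NE.
(Day, Dusk): Species 1 can switch to Dawn (-8 → -6). Not NE.
(Dusk, Dusk): Species 1 gets 9, best alternative -6; Species 2 gets 9, best alternative 6. No profitable deviation — NE.
(The remaining 5 profiles each have a profitable deviation by the same check.)

(Dusk, Dusk)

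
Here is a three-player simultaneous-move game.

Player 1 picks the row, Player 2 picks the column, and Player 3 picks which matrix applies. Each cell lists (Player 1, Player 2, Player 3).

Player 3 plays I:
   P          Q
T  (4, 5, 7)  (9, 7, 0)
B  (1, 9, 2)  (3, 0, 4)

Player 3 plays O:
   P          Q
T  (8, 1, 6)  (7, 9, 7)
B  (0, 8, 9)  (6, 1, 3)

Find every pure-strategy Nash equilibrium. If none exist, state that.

Pure NE: (T, Q, O)

Player 1 against (P, I): payoffs 4, 1 → best response T.
Player 1 against (P, O): payoffs 8, 0 → best response T.
Player 1 against (Q, I): payoffs 9, 3 → best response T.
Player 1 against (Q, O): payoffs 7, 6 → best response T.
Player 2 against (T, I): payoffs 5, 7 → best response Q.
Player 2 against (T, O): payoffs 1, 9 → best response Q.
Player 2 against (B, I): payoffs 9, 0 → best response P.
Player 2 against (B, O): payoffs 8, 1 → best response P.
Player 3 against (T, P): payoffs 7, 6 → best response I.
Player 3 against (T, Q): payoffs 0, 7 → best response O.
Player 3 against (B, P): payoffs 2, 9 → best response O.
Player 3 against (B, Q): payoffs 4, 3 → best response I.
Mutual best responses: (T, Q, O).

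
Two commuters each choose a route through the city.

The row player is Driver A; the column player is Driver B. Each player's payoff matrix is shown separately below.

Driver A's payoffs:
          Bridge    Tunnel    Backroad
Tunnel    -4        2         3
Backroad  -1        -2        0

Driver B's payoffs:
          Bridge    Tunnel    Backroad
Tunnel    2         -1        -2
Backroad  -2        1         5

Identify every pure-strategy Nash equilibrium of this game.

Driver A against Bridge: payoffs -4, -1 → best response Backroad.
Driver A against Tunnel: payoffs 2, -2 → best response Tunnel.
Driver A against Backroad: payoffs 3, 0 → best response Tunnel.
Driver B against Tunnel: payoffs 2, -1, -2 → best response Bridge.
Driver B against Backroad: payoffs -2, 1, 5 → best response Backroad.
No profile is a mutual best response for all players.

There is no pure-strategy Nash equilibrium.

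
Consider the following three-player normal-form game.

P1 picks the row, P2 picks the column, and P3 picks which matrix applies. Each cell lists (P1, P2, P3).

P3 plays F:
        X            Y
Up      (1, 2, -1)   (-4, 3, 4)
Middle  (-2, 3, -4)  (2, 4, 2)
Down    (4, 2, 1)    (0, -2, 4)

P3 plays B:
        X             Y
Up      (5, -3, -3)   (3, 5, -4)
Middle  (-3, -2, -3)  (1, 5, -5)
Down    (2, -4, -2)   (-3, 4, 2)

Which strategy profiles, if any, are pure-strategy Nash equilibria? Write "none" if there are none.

Mark each player's best response to every combination of opponents' strategies; a profile where every player is best-responding is a pure Nash equilibrium.
P1 against (X, F): payoffs 1, -2, 4 → best response Down.
P1 against (X, B): payoffs 5, -3, 2 → best response Up.
P1 against (Y, F): payoffs -4, 2, 0 → best response Middle.
P1 against (Y, B): payoffs 3, 1, -3 → best response Up.
P2 against (Up, F): payoffs 2, 3 → best response Y.
P2 against (Up, B): payoffs -3, 5 → best response Y.
P2 against (Middle, F): payoffs 3, 4 → best response Y.
P2 against (Middle, B): payoffs -2, 5 → best response Y.
P2 against (Down, F): payoffs 2, -2 → best response X.
P2 against (Down, B): payoffs -4, 4 → best response Y.
P3 against (Up, X): payoffs -1, -3 → best response F.
P3 against (Up, Y): payoffs 4, -4 → best response F.
P3 against (Middle, X): payoffs -4, -3 → best response B.
P3 against (Middle, Y): payoffs 2, -5 → best response F.
P3 against (Down, X): payoffs 1, -2 → best response F.
P3 against (Down, Y): payoffs 4, 2 → best response F.
Mutual best responses: (Middle, Y, F); (Down, X, F).

Pure-strategy Nash equilibria: (Middle, Y, F), (Down, X, F)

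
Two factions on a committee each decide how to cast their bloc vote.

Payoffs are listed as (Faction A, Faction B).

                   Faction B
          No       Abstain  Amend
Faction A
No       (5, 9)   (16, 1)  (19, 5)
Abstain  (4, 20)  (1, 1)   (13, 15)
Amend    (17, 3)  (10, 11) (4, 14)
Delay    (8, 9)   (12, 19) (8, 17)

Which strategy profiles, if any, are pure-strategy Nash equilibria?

For each strategy profile, look for a profitable unilateral deviation.
(No, No): Faction A can switch to Amend (5 → 17). Not NE.
(No, Abstain): Faction B can switch to No (1 → 9). Not NE.
(No, Amend): Faction B can switch to No (5 → 9). Not NE.
(Abstain, No): Faction A can switch to No (4 → 5). Not NE.
(Abstain, Abstain): Faction A can switch to No (1 → 16). Not NE.
(Abstain, Amend): Faction A can switch to No (13 → 19). Not NE.
(The remaining 6 profiles each have a profitable deviation by the same check.)

No pure-strategy Nash equilibrium.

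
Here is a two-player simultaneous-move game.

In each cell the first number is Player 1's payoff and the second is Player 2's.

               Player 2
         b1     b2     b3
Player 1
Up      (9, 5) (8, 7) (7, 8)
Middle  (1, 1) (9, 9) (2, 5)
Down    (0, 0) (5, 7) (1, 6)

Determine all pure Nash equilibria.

Mark each player's best response to every combination of opponents' strategies; a profile where every player is best-responding is a pure Nash equilibrium.
Player 1 against b1: payoffs 9, 1, 0 → best response Up.
Player 1 against b2: payoffs 8, 9, 5 → best response Middle.
Player 1 against b3: payoffs 7, 2, 1 → best response Up.
Player 2 against Up: payoffs 5, 7, 8 → best response b3.
Player 2 against Middle: payoffs 1, 9, 5 → best response b2.
Player 2 against Down: payoffs 0, 7, 6 → best response b2.
Mutual best responses: (Up, b3); (Middle, b2).

The pure Nash equilibria are (Up, b3); (Middle, b2).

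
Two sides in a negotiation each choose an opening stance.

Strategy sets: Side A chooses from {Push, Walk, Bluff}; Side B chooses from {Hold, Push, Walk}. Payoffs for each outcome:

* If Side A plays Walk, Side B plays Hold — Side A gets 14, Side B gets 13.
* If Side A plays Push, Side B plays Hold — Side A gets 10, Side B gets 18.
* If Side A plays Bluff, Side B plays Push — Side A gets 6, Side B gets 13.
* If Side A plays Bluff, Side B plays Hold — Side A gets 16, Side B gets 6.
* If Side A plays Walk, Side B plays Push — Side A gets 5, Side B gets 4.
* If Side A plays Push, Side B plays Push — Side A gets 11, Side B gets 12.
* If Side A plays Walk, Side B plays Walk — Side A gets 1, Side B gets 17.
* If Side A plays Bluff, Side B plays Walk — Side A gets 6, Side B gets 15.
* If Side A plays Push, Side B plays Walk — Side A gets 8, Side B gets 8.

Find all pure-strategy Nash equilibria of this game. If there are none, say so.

Side A against Hold: payoffs 10, 14, 16 → best response Bluff.
Side A against Push: payoffs 11, 5, 6 → best response Push.
Side A against Walk: payoffs 8, 1, 6 → best response Push.
Side B against Push: payoffs 18, 12, 8 → best response Hold.
Side B against Walk: payoffs 13, 4, 17 → best response Walk.
Side B against Bluff: payoffs 6, 13, 15 → best response Walk.
No profile is a mutual best response for all players.

none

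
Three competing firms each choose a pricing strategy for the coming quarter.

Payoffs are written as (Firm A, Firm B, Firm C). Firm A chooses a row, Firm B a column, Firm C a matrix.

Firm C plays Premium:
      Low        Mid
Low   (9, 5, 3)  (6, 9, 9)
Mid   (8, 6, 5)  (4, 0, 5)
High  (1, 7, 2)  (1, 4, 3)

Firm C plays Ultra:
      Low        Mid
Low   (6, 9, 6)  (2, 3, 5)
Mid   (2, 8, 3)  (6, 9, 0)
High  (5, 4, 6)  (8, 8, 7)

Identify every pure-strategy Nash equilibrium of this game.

(Low, Low, Premium): Firm B can switch to Mid (5 → 9). Not NE.
(Low, Low, Ultra): Firm A gets 6, best alternative 5; Firm B gets 9, best alternative 3; Firm C gets 6, best alternative 3. No profitable deviation — NE.
(Low, Mid, Premium): Firm A gets 6, best alternative 4; Firm B gets 9, best alternative 5; Firm C gets 9, best alternative 5. No profitable deviation — NE.
(Low, Mid, Ultra): Firm A can switch to Mid (2 → 6). Not NE.
(Mid, Low, Premium): Firm A can switch to Low (8 → 9). Not NE.
(Mid, Low, Ultra): Firm A can switch to Low (2 → 6). Not NE.
(Mid, Mid, Premium): Firm A can switch to Low (4 → 6). Not NE.
(Mid, Mid, Ultra): Firm A can switch to High (6 → 8). Not NE.
(High, Low, Premium): Firm A can switch to Low (1 → 9). Not NE.
(High, Low, Ultra): Firm A can switch to Low (5 → 6). Not NE.
(High, Mid, Premium): Firm A can switch to Low (1 → 6). Not NE.
(High, Mid, Ultra): Firm A gets 8, best alternative 6; Firm B gets 8, best alternative 4; Firm C gets 7, best alternative 3. No profitable deviation — NE.

Pure-strategy Nash equilibria: (Low, Low, Ultra); (Low, Mid, Premium); (High, Mid, Ultra)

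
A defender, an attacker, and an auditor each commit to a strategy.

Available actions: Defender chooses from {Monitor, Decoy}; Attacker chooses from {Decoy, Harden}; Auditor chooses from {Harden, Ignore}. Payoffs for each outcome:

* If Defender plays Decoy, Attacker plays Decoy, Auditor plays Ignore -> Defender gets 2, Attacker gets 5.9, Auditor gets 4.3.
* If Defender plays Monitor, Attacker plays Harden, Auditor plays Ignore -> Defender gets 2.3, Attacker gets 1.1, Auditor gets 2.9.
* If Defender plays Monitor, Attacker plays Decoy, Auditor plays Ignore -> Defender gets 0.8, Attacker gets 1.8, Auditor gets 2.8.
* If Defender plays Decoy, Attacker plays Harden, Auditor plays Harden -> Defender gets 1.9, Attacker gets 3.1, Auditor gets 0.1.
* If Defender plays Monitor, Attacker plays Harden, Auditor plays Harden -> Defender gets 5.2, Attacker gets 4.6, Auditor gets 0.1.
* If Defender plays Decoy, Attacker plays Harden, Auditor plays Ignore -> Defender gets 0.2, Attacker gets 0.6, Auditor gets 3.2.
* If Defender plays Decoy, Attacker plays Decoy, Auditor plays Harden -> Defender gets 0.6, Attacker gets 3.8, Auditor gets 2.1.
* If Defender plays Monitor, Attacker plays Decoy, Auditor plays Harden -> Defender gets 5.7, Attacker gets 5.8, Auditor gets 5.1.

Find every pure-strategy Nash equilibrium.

(Monitor, Decoy, Harden): Defender gets 5.7, best alternative 0.6; Attacker gets 5.8, best alternative 4.6; Auditor gets 5.1, best alternative 2.8. No profitable deviation — NE.
(Monitor, Decoy, Ignore): Defender can switch to Decoy (0.8 → 2). Not NE.
(Monitor, Harden, Harden): Attacker can switch to Decoy (4.6 → 5.8). Not NE.
(Monitor, Harden, Ignore): Attacker can switch to Decoy (1.1 → 1.8). Not NE.
(Decoy, Decoy, Harden): Defender can switch to Monitor (0.6 → 5.7). Not NE.
(Decoy, Decoy, Ignore): Defender gets 2, best alternative 0.8; Attacker gets 5.9, best alternative 0.6; Auditor gets 4.3, best alternative 2.1. No profitable deviation — NE.
(Decoy, Harden, Harden): Defender can switch to Monitor (1.9 → 5.2). Not NE.
(Decoy, Harden, Ignore): Defender can switch to Monitor (0.2 → 2.3). Not NE.

The pure Nash equilibria are (Monitor, Decoy, Harden) and (Decoy, Decoy, Ignore).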